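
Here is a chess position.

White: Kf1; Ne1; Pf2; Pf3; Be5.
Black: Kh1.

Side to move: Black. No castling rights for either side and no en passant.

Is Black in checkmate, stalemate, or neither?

stalemate

Black to move; black king on h1.
In check: no.
King squares — g1: attacked by Kf1; g2: attacked by Ne1; h2: attacked by Be5.
Legal moves for Black: none.
Not in check and no legal moves → stalemate.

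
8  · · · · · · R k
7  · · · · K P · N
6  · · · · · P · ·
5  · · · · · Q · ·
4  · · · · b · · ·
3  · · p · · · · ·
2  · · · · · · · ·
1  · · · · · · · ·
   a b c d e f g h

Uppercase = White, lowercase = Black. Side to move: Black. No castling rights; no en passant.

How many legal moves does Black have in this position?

0

Black to move; king on h8.
In check: yes, from the white rook on g8.
Legal moves: none.
Count: 0.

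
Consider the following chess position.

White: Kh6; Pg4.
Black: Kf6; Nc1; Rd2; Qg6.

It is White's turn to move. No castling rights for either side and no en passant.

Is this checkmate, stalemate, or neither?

checkmate

White to move; white king on h6.
In check: yes, from the black queen on g6.
King squares — g5: attacked by Kf6; h5: attacked by Qg6; g6: attacked by Kf6; g7: attacked by Kf6; h7: attacked by Qg6.
Legal moves for White: none.
In check with no legal moves → checkmate.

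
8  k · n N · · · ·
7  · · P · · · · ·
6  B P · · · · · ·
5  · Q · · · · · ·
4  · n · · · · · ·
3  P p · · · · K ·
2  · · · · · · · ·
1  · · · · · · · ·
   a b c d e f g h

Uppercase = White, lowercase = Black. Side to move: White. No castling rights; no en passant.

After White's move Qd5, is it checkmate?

After Qd5: black king on a8; in check: yes, from the white queen on d5.
Black has 2 legal replies: Nc6, Nxd5.
In check but a legal move exists → not checkmate.

no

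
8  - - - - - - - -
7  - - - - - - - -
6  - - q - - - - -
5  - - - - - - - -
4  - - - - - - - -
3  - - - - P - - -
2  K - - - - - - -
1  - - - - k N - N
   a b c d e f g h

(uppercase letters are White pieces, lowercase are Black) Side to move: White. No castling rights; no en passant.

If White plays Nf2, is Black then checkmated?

After Nf2: black king on e1; in check: no.
Black is not in check, so this cannot be checkmate.

no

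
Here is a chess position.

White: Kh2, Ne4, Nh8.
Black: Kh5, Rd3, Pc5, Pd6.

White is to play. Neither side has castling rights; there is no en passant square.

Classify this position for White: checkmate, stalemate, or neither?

neither

White to move; white king on h2.
In check: no.
Legal moves for White: Nf7, Ng6, Nf6+, Nxd6, Ng5, Nxc5, Ng3+, Nc3, Nf2, Nd2, Kg2, Kh1, Kg1.
White has 13 legal moves and is not in check → neither.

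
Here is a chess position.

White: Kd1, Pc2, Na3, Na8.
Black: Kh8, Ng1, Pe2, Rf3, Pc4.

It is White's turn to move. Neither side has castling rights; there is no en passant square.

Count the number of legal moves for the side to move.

White to move; king on d1.
In check: yes, from the black pawn on e2.
Legal moves: Kd2, Ke1, Kc1.
Count: 3.

3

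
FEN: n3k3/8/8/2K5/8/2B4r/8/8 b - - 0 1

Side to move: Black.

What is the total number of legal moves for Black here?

Black to move; king on e8.
In check: no.
Legal moves: Kf8, Kd8, Kf7, Ke7, Kd7, Nc7, Nb6, Rh8, Rh7, Rh6, Rh5+, Rh4, Rg3, Rf3, Re3, Rd3, Rxc3+, Rh2, Rh1.
Count: 19.

19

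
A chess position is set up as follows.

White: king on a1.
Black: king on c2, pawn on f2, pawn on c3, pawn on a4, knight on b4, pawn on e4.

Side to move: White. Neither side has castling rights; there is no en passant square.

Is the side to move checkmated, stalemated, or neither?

stalemate

White to move; white king on a1.
In check: no.
King squares — b1: attacked by Kc2; a2: attacked by Nb4; b2: attacked by Kc2.
Legal moves for White: none.
Not in check and no legal moves → stalemate.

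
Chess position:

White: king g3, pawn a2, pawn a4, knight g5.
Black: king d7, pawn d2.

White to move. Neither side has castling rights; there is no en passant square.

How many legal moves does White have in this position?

White to move; king on g3.
In check: no.
Legal moves: Nh7, Nf7, Ne6, Ne4, Nh3, Nf3, Kh4, Kg4, Kf4, Kh3, Kf3, Kh2, Kg2, Kf2, a5, a3.
Count: 16.

16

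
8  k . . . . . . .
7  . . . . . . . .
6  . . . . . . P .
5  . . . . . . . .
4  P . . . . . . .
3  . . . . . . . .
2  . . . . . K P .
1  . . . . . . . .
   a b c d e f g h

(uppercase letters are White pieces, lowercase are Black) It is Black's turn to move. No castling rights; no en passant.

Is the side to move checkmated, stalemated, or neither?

neither

Black to move; black king on a8.
In check: no.
Legal moves for Black: Kb8, Kb7, Ka7.
Black has 3 legal moves and is not in check → neither.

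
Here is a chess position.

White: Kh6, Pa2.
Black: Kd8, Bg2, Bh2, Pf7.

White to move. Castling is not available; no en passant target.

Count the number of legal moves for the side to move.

White to move; king on h6.
In check: no.
Legal moves: Kh7, Kg7, Kh5, Kg5, a3, a4.
Count: 6.

6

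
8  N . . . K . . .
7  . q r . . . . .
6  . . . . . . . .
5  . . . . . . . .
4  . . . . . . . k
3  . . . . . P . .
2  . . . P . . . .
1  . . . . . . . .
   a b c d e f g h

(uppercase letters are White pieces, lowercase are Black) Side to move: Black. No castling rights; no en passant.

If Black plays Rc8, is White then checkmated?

After Rc8: white king on e8; in check: yes, from the black rook on c8.
King squares — d7: attacked by Qb7; e7: attacked by Qb7; f7: attacked by Qb7; d8: attacked by Rc8; f8: attacked by Rc8.
White has no legal moves → checkmate.

yes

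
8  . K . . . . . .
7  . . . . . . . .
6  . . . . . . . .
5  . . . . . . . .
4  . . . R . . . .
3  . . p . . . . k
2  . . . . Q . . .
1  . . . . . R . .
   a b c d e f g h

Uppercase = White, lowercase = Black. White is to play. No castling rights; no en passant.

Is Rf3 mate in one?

yes

After Rf3: black king on h3; in check: yes, from the white rook on f3.
King squares — g2: attacked by Qe2; h2: attacked by Qe2; g3: attacked by Rf3; g4: attacked by Rd4; h4: attacked by Rd4.
Black has no legal moves → checkmate.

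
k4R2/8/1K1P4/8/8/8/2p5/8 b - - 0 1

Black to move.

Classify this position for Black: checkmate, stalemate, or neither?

checkmate

Black to move; black king on a8.
In check: yes, from the white rook on f8.
King squares — a7: attacked by Kb6; b7: attacked by Kb6; b8: attacked by Rf8.
Legal moves for Black: none.
In check with no legal moves → checkmate.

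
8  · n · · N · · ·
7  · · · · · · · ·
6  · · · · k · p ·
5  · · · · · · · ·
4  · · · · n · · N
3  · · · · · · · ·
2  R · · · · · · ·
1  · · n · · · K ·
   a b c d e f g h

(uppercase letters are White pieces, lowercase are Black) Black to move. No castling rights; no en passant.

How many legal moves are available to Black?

Black to move; king on e6.
In check: no.
Legal moves: Nd7, Nc6, Na6, Kf7, Ke7, Kd7, Ke5, Kd5, Nf6, Nd6, Ng5, Nc5, Ng3, Nc3, Nf2, Nd2, Nd3, Nb3, Ne2+, Nxa2, g5.
Count: 21.

21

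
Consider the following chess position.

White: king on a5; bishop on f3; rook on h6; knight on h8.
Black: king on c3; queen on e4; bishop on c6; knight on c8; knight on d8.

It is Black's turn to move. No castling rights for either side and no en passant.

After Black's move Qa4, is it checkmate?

yes

After Qa4: white king on a5; in check: yes, from the black queen on a4.
King squares — a4: attacked by Bc6; b4: attacked by Kc3; b5: attacked by Qa4; a6: attacked by Qa4; b6: attacked by Nc8.
White has no legal moves → checkmate.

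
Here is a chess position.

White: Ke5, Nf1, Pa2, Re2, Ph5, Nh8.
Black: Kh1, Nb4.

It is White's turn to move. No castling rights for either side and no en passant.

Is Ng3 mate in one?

After Ng3: black king on h1; in check: yes, from the white knight on g3.
Black has 1 legal reply: Kg1.
In check but a legal move exists → not checkmate.

no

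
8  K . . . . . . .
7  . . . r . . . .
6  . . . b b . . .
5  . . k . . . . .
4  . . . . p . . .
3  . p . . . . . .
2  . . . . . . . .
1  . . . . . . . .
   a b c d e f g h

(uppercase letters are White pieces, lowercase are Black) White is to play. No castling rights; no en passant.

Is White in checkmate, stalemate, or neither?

stalemate

White to move; white king on a8.
In check: no.
King squares — a7: attacked by Rd7; b7: attacked by Rd7; b8: attacked by Bd6.
Legal moves for White: none.
Not in check and no legal moves → stalemate.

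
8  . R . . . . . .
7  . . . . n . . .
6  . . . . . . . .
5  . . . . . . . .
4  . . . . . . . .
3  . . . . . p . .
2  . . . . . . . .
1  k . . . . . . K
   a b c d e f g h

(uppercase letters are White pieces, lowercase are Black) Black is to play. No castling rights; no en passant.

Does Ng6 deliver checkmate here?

After Ng6: white king on h1; in check: no.
White is not in check, so this cannot be checkmate.

no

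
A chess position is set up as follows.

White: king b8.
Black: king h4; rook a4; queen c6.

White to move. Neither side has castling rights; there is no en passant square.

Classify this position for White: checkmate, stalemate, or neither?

White to move; white king on b8.
In check: no.
King squares — a7: attacked by Ra4; b7: attacked by Qc6; c7: attacked by Qc6; a8: attacked by Ra4; c8: attacked by Qc6.
Legal moves for White: none.
Not in check and no legal moves → stalemate.

stalemate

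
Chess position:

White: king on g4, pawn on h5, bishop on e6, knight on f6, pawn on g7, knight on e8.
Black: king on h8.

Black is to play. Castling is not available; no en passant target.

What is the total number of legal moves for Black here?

Black to move; king on h8.
In check: yes, from the white pawn on g7.
Legal moves: none.
Count: 0.

0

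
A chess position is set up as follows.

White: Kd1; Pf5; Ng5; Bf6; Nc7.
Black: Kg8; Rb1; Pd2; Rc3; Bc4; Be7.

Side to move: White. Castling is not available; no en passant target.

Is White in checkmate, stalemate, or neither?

White to move; white king on d1.
In check: yes, from the black rook on b1.
Legal moves for White: Kxd2.
White is in check but has 1 legal move → neither.

neither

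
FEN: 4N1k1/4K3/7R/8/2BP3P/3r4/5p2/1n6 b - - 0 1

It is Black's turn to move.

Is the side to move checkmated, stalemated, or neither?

Black to move; black king on g8.
In check: yes, from the white bishop on c4.
King squares — f7: attacked by Bc4; g7: attacked by Ne8; h7: attacked by Rh6; f8: attacked by Ke7; h8: attacked by Rh6.
Legal moves for Black: none.
In check with no legal moves → checkmate.

checkmate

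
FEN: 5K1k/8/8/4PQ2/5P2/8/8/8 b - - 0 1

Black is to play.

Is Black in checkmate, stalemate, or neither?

stalemate

Black to move; black king on h8.
In check: no.
King squares — g7: attacked by Kf8; h7: attacked by Qf5; g8: attacked by Kf8.
Legal moves for Black: none.
Not in check and no legal moves → stalemate.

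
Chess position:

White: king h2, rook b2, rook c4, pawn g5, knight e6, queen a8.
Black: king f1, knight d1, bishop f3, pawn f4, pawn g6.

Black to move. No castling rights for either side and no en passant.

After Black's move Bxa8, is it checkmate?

After Bxa8: white king on h2; in check: no.
White is not in check, so this cannot be checkmate.

no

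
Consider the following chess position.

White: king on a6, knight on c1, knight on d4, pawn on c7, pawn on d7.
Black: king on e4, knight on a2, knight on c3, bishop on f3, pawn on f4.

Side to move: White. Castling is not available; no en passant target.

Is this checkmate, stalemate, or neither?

neither

White to move; white king on a6.
In check: no.
Legal moves for White include: Kb7, Ka7, Kb6, Ka5, Ne6, Nc6, Nf5, Nb5, Nxf3, Ndb3, Nde2, Nc2, Nd3, Ncb3, Nce2, Nxa2, d8=Q, d8=R, ... (list truncated; more exist).
White has legal moves and is not in check → neither.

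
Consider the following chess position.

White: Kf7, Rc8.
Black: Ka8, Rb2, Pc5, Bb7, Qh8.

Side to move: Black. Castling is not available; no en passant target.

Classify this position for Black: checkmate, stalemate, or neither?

Black to move; black king on a8.
In check: yes, from the white rook on c8.
Legal moves for Black: Ka7, Qxc8, Bxc8.
Black is in check but has 3 legal moves → neither.

neither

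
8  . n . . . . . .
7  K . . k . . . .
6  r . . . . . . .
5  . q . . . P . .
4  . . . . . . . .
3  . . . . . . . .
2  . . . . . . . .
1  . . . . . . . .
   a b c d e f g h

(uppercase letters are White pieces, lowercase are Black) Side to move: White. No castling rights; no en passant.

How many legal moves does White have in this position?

0

White to move; king on a7.
In check: yes, from the black rook on a6.
Legal moves: none.
Count: 0.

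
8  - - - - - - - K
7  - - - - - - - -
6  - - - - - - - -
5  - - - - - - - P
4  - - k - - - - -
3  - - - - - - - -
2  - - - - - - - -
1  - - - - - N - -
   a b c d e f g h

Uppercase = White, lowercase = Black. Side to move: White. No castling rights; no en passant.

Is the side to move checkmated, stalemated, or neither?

White to move; white king on h8.
In check: no.
Legal moves for White: Kg8, Kh7, Kg7, Ng3, Ne3+, Nh2, Nd2+, h6.
White has 8 legal moves and is not in check → neither.

neither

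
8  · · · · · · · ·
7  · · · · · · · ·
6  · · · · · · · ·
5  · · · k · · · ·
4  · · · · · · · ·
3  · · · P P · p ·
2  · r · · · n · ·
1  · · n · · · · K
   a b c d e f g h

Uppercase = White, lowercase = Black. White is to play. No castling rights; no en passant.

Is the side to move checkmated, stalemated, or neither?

White to move; white king on h1.
In check: yes, from the black knight on f2.
King squares — g1: available; g2: available; h2: attacked by Pg3.
Legal moves for White: Kg2, Kg1.
White is in check but has 2 legal moves → neither.

neither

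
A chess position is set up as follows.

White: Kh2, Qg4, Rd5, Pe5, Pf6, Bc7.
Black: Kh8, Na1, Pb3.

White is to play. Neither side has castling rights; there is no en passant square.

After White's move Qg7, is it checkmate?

After Qg7: black king on h8; in check: yes, from the white queen on g7.
King squares — g7: attacked by Pf6; h7: attacked by Qg7; g8: attacked by Qg7.
Black has no legal moves → checkmate.

yes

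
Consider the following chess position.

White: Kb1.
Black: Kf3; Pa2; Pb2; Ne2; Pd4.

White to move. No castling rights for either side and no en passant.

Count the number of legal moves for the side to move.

White to move; king on b1.
In check: yes, from the black pawn on a2.
Legal moves: Kc2, Kxb2, Kxa2.
Count: 3.

3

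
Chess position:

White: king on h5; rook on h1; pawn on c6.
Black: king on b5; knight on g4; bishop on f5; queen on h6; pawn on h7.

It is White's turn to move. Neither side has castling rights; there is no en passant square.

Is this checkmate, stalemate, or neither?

White to move; white king on h5.
In check: yes, from the black queen on h6.
King squares — g4: attacked by Bf5; h4: attacked by Qh6; g5: attacked by Qh6; g6: attacked by Bf5; h6: attacked by Ng4.
Legal moves for White: none.
In check with no legal moves → checkmate.

checkmate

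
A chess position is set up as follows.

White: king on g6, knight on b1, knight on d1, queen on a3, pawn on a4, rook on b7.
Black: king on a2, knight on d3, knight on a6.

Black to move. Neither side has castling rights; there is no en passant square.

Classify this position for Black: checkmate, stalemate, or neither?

Black to move; black king on a2.
In check: yes, from the white queen on a3.
King squares — a1: attacked by Qa3; b1: attacked by Rb7; b2: attacked by Nd1; a3: attacked by Nb1; b3: attacked by Qa3.
Legal moves for Black: none.
In check with no legal moves → checkmate.

checkmate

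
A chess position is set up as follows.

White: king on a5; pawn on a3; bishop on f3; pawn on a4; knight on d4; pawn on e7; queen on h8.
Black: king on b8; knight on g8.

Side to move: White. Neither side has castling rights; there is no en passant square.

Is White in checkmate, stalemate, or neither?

White to move; white king on a5.
In check: no.
Legal moves for White include: Qxg8+, Qh7, Qg7, Qh6, Qf6, Qh5, Qe5+, Qh4, Qh3, Qh2+, Qh1, Kb6, Ka6, Kb5, Kb4, Ne6, Nc6+, Nf5, ... (list truncated; more exist).
White has legal moves and is not in check → neither.

neither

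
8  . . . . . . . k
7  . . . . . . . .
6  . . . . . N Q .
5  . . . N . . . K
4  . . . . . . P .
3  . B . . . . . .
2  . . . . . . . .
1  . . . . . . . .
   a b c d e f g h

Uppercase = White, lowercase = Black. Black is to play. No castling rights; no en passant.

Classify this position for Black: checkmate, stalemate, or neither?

stalemate

Black to move; black king on h8.
In check: no.
King squares — g7: attacked by Qg6; h7: attacked by Nf6; g8: attacked by Nf6.
Legal moves for Black: none.
Not in check and no legal moves → stalemate.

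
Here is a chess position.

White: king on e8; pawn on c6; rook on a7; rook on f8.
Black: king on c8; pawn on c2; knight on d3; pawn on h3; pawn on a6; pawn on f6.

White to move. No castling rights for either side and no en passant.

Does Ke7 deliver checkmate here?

yes

After Ke7: black king on c8; in check: yes, from the white rook on f8.
King squares — b7: attacked by Pc6; c7: attacked by Ra7; d7: attacked by Pc6; b8: attacked by Rf8; d8: attacked by Ke7.
Black has no legal moves → checkmate.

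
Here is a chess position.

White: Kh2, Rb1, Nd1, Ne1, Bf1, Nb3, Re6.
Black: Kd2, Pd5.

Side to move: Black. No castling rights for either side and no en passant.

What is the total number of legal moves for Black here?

Black to move; king on d2.
In check: yes, from the white knight on b3.
Legal moves: none.
Count: 0.

0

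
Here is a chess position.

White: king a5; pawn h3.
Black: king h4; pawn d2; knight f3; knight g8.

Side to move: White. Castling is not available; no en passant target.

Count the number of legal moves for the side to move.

White to move; king on a5.
In check: no.
Legal moves: Kb6, Ka6, Kb5, Kb4, Ka4.
Count: 5.

5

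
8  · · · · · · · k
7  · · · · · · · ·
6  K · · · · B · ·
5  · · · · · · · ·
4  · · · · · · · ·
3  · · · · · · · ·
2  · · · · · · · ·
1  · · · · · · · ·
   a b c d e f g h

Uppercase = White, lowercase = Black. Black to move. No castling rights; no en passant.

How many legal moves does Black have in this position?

2

Black to move; king on h8.
In check: yes, from the white bishop on f6.
Legal moves: Kg8, Kh7.
Count: 2.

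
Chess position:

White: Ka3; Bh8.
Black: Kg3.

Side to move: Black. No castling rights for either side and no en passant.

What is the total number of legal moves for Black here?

8

Black to move; king on g3.
In check: no.
Legal moves: Kh4, Kg4, Kf4, Kh3, Kf3, Kh2, Kg2, Kf2.
Count: 8.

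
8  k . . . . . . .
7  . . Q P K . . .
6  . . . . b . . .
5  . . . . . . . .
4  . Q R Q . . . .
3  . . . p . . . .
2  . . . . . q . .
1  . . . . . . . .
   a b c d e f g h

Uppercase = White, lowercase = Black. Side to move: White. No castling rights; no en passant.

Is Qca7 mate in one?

yes

After Qca7: black king on a8; in check: yes, from the white queen on a7.
King squares — a7: attacked by Qd4; b7: attacked by Qb4; b8: attacked by Qb4.
Black has no legal moves → checkmate.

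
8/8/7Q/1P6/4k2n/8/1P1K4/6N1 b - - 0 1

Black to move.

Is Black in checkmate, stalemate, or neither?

neither

Black to move; black king on e4.
In check: no.
Legal moves for Black: Ng6, Nf5, Nf3+, Ng2, Kf5, Ke5, Kd5, Kd4.
Black has 8 legal moves and is not in check → neither.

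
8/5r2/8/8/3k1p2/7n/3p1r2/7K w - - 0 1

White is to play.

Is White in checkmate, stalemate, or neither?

stalemate

White to move; white king on h1.
In check: no.
King squares — g1: attacked by Nh3; g2: attacked by Rf2; h2: attacked by Rf2.
Legal moves for White: none.
Not in check and no legal moves → stalemate.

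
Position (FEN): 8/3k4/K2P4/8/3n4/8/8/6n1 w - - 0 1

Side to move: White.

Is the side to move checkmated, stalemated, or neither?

neither

White to move; white king on a6.
In check: no.
Legal moves for White: Kb7, Ka7, Kb6, Ka5.
White has 4 legal moves and is not in check → neither.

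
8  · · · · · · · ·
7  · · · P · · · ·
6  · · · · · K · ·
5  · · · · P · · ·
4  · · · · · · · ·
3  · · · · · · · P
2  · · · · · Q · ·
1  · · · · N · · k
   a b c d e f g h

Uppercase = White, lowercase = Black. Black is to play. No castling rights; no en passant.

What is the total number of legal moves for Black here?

Black to move; king on h1.
In check: no.
Legal moves: none.
Count: 0.

0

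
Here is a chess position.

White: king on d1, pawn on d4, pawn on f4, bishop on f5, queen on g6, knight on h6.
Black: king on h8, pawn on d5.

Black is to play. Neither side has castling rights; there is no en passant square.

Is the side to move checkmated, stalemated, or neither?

stalemate

Black to move; black king on h8.
In check: no.
King squares — g7: attacked by Qg6; h7: attacked by Qg6; g8: attacked by Qg6.
Legal moves for Black: none.
Not in check and no legal moves → stalemate.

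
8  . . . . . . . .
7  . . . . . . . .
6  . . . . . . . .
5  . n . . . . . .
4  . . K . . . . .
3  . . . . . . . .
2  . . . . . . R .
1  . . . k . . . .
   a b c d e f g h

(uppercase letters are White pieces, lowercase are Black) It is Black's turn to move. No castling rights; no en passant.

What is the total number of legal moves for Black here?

Black to move; king on d1.
In check: no.
Legal moves: Nc7, Na7, Nd6+, Nd4, Nc3, Na3+, Ke1, Kc1.
Count: 8.

8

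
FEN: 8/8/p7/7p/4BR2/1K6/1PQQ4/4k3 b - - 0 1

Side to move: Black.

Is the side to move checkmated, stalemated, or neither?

checkmate

Black to move; black king on e1.
In check: yes, from the white queen on d2.
King squares — d1: attacked by Qc2; f1: attacked by Rf4; d2: attacked by Qc2; e2: attacked by Qd2; f2: attacked by Qd2.
Legal moves for Black: none.
In check with no legal moves → checkmate.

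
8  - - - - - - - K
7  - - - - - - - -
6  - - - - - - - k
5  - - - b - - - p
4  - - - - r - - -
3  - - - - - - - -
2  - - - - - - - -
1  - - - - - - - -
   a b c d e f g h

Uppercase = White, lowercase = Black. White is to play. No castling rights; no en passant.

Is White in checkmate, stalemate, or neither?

White to move; white king on h8.
In check: no.
King squares — g7: attacked by Kh6; h7: attacked by Kh6; g8: attacked by Bd5.
Legal moves for White: none.
Not in check and no legal moves → stalemate.

stalemate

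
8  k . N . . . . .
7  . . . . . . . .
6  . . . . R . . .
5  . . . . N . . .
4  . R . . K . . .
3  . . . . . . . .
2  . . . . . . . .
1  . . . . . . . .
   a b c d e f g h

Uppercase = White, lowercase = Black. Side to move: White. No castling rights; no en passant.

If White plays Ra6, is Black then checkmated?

yes

After Ra6: black king on a8; in check: yes, from the white rook on a6.
King squares — a7: attacked by Ra6; b7: attacked by Rb4; b8: attacked by Rb4.
Black has no legal moves → checkmate.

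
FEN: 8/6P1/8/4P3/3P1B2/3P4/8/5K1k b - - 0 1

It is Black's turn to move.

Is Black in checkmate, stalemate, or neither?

stalemate

Black to move; black king on h1.
In check: no.
King squares — g1: attacked by Kf1; g2: attacked by Kf1; h2: attacked by Bf4.
Legal moves for Black: none.
Not in check and no legal moves → stalemate.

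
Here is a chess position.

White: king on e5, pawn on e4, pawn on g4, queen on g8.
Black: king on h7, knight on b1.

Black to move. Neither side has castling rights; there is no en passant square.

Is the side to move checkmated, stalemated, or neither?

Black to move; black king on h7.
In check: yes, from the white queen on g8.
King squares — g6: attacked by Qg8; h6: available; g7: attacked by Qg8; g8: available; h8: attacked by Qg8.
Legal moves for Black: Kxg8, Kh6.
Black is in check but has 2 legal moves → neither.

neither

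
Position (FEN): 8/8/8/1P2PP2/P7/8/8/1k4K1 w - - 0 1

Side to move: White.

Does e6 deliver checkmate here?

no

After e6: black king on b1; in check: no.
Black is not in check, so this cannot be checkmate.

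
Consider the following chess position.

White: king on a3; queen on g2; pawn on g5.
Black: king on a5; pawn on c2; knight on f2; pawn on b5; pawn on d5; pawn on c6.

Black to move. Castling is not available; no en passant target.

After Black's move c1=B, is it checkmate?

no

After c1=B: white king on a3; in check: yes, from the black bishop on c1.
White has 2 legal replies: Kb3, Ka2.
In check but a legal move exists → not checkmate.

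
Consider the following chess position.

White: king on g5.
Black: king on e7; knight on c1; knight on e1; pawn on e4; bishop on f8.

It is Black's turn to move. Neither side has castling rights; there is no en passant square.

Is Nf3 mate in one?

After Nf3: white king on g5; in check: yes, from the black knight on f3.
White has 5 legal replies: Kg6, Kh5, Kf5, Kg4, Kf4.
In check but a legal move exists → not checkmate.

no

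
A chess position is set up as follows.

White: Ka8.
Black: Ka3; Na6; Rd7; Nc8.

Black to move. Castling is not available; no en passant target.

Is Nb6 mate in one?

After Nb6: white king on a8; in check: yes, from the black knight on b6.
King squares — a7: attacked by Rd7; b7: attacked by Rd7; b8: attacked by Na6.
White has no legal moves → checkmate.

yes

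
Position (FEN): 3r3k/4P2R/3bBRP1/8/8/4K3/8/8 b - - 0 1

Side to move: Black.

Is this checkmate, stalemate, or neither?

checkmate

Black to move; black king on h8.
In check: yes, from the white rook on h7.
King squares — g7: attacked by Rh7; h7: attacked by Pg6; g8: attacked by Be6.
Legal moves for Black: none.
In check with no legal moves → checkmate.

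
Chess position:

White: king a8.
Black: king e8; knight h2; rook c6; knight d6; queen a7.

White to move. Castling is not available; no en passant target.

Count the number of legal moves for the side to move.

White to move; king on a8.
In check: yes, from the black queen on a7.
Legal moves: Kxa7.
Count: 1.

1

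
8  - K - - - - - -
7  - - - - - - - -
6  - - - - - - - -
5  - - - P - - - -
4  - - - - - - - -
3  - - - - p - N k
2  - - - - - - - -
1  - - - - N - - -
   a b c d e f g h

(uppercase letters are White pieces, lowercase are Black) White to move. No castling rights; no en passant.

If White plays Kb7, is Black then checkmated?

After Kb7: black king on h3; in check: no.
Black is not in check, so this cannot be checkmate.

no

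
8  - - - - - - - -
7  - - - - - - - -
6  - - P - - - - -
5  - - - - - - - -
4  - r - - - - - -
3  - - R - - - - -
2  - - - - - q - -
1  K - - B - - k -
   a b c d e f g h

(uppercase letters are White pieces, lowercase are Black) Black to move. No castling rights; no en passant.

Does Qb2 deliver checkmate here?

After Qb2: white king on a1; in check: yes, from the black queen on b2.
King squares — b1: attacked by Qb2; a2: attacked by Qb2; b2: attacked by Rb4.
White has no legal moves → checkmate.

yes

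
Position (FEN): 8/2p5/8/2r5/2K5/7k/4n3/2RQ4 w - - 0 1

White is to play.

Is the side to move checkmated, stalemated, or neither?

White to move; white king on c4.
In check: yes, from the black rook on c5.
King squares — b3: available; c3: attacked by Ne2; d3: available; b4: available; d4: attacked by Ne2; b5: attacked by Rc5; c5: available; d5: attacked by Rc5.
Legal moves for White: Kxc5, Kb4, Kd3, Kb3.
White is in check but has 4 legal moves → neither.

neither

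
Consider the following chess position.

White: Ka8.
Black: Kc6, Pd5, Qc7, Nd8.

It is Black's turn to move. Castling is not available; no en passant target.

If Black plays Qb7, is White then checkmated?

yes

After Qb7: white king on a8; in check: yes, from the black queen on b7.
King squares — a7: attacked by Qb7; b7: attacked by Kc6; b8: attacked by Qb7.
White has no legal moves → checkmate.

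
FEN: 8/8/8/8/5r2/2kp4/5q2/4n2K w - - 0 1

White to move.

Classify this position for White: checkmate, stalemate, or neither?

White to move; white king on h1.
In check: no.
King squares — g1: attacked by Qf2; g2: attacked by Ne1; h2: attacked by Qf2.
Legal moves for White: none.
Not in check and no legal moves → stalemate.

stalemate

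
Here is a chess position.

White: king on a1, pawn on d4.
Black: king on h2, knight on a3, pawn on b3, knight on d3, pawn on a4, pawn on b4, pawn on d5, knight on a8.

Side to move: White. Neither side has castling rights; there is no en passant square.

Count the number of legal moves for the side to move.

White to move; king on a1.
In check: no.
Legal moves: none.
Count: 0.

0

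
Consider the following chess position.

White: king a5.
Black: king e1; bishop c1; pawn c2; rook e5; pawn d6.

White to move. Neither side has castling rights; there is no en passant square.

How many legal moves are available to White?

White to move; king on a5.
In check: yes, from the black rook on e5.
Legal moves: Kb6, Ka6, Kb4, Ka4.
Count: 4.

4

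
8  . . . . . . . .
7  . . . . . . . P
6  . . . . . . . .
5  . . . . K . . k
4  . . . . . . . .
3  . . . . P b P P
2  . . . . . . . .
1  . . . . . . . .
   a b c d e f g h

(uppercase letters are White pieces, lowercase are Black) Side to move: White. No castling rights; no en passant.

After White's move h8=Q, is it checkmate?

no

After h8=Q: black king on h5; in check: yes, from the white queen on h8.
Black has 2 legal replies: Kg6, Kg5.
In check but a legal move exists → not checkmate.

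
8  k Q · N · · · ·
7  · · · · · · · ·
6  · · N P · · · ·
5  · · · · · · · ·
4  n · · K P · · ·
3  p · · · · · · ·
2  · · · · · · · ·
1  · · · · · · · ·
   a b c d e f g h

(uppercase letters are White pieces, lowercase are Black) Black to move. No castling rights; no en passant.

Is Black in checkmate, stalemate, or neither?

checkmate

Black to move; black king on a8.
In check: yes, from the white queen on b8.
King squares — a7: attacked by Nc6; b7: attacked by Qb8; b8: attacked by Nc6.
Legal moves for Black: none.
In check with no legal moves → checkmate.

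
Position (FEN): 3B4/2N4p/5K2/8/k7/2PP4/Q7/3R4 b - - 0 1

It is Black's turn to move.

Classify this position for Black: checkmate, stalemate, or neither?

Black to move; black king on a4.
In check: yes, from the white queen on a2.
King squares — a3: attacked by Qa2; b3: attacked by Qa2; b4: attacked by Pc3; a5: attacked by Qa2; b5: attacked by Nc7.
Legal moves for Black: none.
In check with no legal moves → checkmate.

checkmate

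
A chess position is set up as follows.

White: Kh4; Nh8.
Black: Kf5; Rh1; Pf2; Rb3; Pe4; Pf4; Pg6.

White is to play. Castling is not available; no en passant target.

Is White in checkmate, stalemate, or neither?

White to move; white king on h4.
In check: yes, from the black rook on h1.
King squares — g3: attacked by Rb3; h3: attacked by Rh1; g4: attacked by Kf5; g5: attacked by Kf5; h5: attacked by Rh1.
Legal moves for White: none.
In check with no legal moves → checkmate.

checkmate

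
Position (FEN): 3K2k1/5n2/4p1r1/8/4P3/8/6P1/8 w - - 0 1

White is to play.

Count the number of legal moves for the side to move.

White to move; king on d8.
In check: yes, from the black knight on f7.
Legal moves: Ke8, Kc8, Ke7, Kd7, Kc7.
Count: 5.

5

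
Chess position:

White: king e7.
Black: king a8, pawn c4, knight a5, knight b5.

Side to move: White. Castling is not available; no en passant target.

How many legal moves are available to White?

White to move; king on e7.
In check: no.
Legal moves: Kf8, Ke8, Kd8, Kf7, Kd7, Kf6, Ke6.
Count: 7.

7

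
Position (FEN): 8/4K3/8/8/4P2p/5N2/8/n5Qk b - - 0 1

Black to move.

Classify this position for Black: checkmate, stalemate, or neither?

Black to move; black king on h1.
In check: yes, from the white queen on g1.
King squares — g1: attacked by Nf3; g2: attacked by Qg1; h2: attacked by Qg1.
Legal moves for Black: none.
In check with no legal moves → checkmate.

checkmate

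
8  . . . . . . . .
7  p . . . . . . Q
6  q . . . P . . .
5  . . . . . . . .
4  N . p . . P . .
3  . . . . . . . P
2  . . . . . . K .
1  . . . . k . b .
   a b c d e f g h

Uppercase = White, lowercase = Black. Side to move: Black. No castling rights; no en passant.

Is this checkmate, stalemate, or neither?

Black to move; black king on e1.
In check: no.
Legal moves for Black include: Qc8, Qb7+, Qxe6, Qd6, Qc6+, Qb6, Qb5, Qa5, Qxa4, Bb6, Bc5, Bd4, Be3, Bh2, Bf2, Ke2, Kd2, Kd1, ... (list truncated; more exist).
Black has legal moves and is not in check → neither.

neither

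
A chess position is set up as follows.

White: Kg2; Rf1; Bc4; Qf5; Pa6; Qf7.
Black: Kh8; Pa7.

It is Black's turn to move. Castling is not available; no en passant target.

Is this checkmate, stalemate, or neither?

stalemate

Black to move; black king on h8.
In check: no.
King squares — g7: attacked by Qf7; h7: attacked by Qf5; g8: attacked by Qf7.
Legal moves for Black: none.
Not in check and no legal moves → stalemate.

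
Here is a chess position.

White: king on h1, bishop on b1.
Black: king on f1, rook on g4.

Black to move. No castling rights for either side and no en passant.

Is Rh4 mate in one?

After Rh4: white king on h1; in check: yes, from the black rook on h4.
King squares — g1: attacked by Kf1; g2: attacked by Kf1; h2: attacked by Rh4.
White has no legal moves → checkmate.

yes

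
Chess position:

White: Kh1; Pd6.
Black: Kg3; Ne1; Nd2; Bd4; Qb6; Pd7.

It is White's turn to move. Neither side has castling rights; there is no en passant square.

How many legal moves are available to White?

0

White to move; king on h1.
In check: no.
Legal moves: none.
Count: 0.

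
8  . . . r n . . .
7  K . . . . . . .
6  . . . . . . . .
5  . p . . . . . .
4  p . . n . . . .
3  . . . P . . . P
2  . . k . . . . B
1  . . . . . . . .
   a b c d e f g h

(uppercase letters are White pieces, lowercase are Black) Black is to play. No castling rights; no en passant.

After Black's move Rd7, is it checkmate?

no

After Rd7: white king on a7; in check: yes, from the black rook on d7.
White has 5 legal replies: Kb8, Ka8, Kb6, Ka6, Bc7.
In check but a legal move exists → not checkmate.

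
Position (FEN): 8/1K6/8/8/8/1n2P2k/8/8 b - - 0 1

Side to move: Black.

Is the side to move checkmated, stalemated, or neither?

Black to move; black king on h3.
In check: no.
Legal moves for Black: Kh4, Kg4, Kg3, Kh2, Kg2, Nc5+, Na5+, Nd4, Nd2, Nc1, Na1.
Black has 11 legal moves and is not in check → neither.

neither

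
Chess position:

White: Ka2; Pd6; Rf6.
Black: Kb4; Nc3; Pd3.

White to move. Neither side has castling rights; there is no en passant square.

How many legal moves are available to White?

White to move; king on a2.
In check: yes, from the black knight on c3.
Legal moves: Kb2, Ka1.
Count: 2.

2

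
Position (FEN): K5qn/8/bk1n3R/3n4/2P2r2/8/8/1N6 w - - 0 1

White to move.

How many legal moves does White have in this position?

0

White to move; king on a8.
In check: yes, from the black queen on g8.
Legal moves: none.
Count: 0.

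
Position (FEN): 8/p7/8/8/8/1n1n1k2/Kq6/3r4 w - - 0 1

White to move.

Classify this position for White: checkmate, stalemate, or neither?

checkmate

White to move; white king on a2.
In check: yes, from the black queen on b2.
King squares — a1: attacked by Rd1; b1: attacked by Rd1; b2: attacked by Nd3; a3: attacked by Qb2; b3: attacked by Qb2.
Legal moves for White: none.
In check with no legal moves → checkmate.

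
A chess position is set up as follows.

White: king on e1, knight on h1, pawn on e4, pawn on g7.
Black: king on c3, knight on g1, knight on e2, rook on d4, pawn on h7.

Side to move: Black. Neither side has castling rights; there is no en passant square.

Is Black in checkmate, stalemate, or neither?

Black to move; black king on c3.
In check: no.
Legal moves for Black include: Rd8, Rd7, Rd6, Rd5, Rxe4, Rc4, Rb4, Ra4, Rd3, Rd2, Rd1+, Kc4, Kb4, Kd3, Kb3, Kc2, Kb2, Nf4, ... (list truncated; more exist).
Black has legal moves and is not in check → neither.

neither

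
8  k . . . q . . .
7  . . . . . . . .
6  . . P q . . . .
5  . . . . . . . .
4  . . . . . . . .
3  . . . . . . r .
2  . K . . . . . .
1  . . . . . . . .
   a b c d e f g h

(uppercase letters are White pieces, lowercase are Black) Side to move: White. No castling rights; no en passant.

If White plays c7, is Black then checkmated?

no

After c7: black king on a8; in check: no.
Black is not in check, so this cannot be checkmate.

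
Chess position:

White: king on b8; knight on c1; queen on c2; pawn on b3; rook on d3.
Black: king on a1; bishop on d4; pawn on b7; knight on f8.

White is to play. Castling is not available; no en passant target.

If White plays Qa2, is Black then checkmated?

yes

After Qa2: black king on a1; in check: yes, from the white queen on a2.
King squares — b1: attacked by Qa2; a2: attacked by Nc1; b2: attacked by Qa2.
Black has no legal moves → checkmate.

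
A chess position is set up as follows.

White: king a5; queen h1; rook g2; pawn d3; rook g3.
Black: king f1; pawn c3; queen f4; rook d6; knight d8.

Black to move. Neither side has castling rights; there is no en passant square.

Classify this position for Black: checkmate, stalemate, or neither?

checkmate

Black to move; black king on f1.
In check: yes, from the white queen on h1.
King squares — e1: attacked by Qh1; g1: attacked by Qh1; e2: attacked by Rg2; f2: attacked by Rg2; g2: attacked by Qh1.
Legal moves for Black: none.
In check with no legal moves → checkmate.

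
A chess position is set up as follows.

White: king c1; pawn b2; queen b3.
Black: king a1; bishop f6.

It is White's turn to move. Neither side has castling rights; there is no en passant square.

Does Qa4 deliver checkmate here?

After Qa4: black king on a1; in check: yes, from the white queen on a4.
King squares — b1: attacked by Kc1; a2: attacked by Qa4; b2: attacked by Kc1.
Black has no legal moves → checkmate.

yes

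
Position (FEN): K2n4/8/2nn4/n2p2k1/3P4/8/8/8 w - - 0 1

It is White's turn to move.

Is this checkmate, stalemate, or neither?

stalemate

White to move; white king on a8.
In check: no.
King squares — a7: attacked by Nc6; b7: attacked by Na5; b8: attacked by Nc6.
Legal moves for White: none.
Not in check and no legal moves → stalemate.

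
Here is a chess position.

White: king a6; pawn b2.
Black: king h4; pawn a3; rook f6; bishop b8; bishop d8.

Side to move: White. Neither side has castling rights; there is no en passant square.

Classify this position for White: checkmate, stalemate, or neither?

neither

White to move; white king on a6.
In check: yes, from the black rook on f6.
Legal moves for White: Kb7, Kb5.
White is in check but has 2 legal moves → neither.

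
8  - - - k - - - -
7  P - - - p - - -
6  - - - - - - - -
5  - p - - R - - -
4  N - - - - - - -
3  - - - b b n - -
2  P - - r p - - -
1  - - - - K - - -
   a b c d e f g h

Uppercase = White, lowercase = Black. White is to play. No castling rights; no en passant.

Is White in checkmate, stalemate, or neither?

White to move; white king on e1.
In check: yes, from the black knight on f3.
King squares — d1: attacked by Rd2; f1: attacked by Pe2; d2: attacked by Be3; e2: attacked by Rd2; f2: attacked by Be3.
Legal moves for White: none.
In check with no legal moves → checkmate.

checkmate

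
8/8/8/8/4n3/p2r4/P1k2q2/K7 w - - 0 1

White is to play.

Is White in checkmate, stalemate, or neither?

stalemate

White to move; white king on a1.
In check: no.
King squares — b1: attacked by Kc2; a2: own pawn; b2: attacked by Kc2.
Legal moves for White: none.
Not in check and no legal moves → stalemate.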